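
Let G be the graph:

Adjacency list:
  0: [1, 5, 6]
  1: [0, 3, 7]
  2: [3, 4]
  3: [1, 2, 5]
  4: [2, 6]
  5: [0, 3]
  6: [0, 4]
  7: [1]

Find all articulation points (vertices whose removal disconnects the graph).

An articulation point is a vertex whose removal disconnects the graph.
Articulation points: [1]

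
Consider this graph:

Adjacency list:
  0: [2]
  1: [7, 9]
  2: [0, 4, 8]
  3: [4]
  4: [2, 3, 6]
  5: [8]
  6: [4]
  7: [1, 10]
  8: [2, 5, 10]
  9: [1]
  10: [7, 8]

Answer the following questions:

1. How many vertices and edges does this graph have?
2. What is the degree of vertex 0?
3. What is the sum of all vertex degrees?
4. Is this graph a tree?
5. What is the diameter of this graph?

Count: 11 vertices, 10 edges.
Vertex 0 has neighbors [2], degree = 1.
Handshaking lemma: 2 * 10 = 20.
A graph is a tree iff it is connected and has exactly n-1 edges. This graph is connected (all 11 vertices in one component) and has 11-1 = 10 edges. It is a tree.
Diameter (longest shortest path) = 7.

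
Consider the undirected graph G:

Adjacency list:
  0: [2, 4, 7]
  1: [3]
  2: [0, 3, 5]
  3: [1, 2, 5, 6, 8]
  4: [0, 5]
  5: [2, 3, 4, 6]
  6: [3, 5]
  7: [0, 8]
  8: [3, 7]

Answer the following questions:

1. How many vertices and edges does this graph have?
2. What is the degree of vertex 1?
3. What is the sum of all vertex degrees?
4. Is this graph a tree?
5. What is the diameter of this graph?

Count: 9 vertices, 12 edges.
Vertex 1 has neighbors [3], degree = 1.
Handshaking lemma: 2 * 12 = 24.
A tree on 9 vertices has 8 edges. This graph has 12 edges (4 extra). Not a tree.
Diameter (longest shortest path) = 3.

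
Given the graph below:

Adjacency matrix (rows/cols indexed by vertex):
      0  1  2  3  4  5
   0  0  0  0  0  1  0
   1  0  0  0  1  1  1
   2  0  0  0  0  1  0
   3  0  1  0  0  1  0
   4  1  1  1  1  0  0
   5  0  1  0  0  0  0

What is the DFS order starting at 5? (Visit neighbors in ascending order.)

DFS from vertex 5 (neighbors processed in ascending order):
Visit order: 5, 1, 3, 4, 0, 2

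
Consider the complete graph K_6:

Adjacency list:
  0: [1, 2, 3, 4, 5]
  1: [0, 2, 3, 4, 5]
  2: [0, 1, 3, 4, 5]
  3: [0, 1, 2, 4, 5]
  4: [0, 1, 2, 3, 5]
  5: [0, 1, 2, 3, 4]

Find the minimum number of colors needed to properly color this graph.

In K_6, every vertex is adjacent to every other vertex.
Each vertex needs a unique color.
Chromatic number = 6.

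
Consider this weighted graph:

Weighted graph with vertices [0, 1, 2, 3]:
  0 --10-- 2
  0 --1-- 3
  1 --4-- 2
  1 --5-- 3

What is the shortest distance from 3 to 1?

Using Dijkstra's algorithm from vertex 3:
Shortest path: 3 -> 1
Total weight: 5 = 5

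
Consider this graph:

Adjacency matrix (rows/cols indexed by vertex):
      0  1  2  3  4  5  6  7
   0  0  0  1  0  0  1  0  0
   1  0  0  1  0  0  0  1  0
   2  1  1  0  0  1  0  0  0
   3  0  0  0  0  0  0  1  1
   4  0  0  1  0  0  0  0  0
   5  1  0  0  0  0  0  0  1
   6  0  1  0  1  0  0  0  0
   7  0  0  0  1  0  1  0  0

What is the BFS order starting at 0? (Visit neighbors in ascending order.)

BFS from vertex 0 (neighbors processed in ascending order):
Visit order: 0, 2, 5, 1, 4, 7, 6, 3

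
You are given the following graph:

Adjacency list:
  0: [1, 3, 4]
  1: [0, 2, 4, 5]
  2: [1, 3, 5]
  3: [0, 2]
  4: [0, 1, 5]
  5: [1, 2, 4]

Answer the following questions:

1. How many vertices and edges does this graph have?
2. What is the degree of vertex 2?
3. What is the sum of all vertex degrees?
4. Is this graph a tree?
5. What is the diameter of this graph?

Count: 6 vertices, 9 edges.
Vertex 2 has neighbors [1, 3, 5], degree = 3.
Handshaking lemma: 2 * 9 = 18.
A tree on 6 vertices has 5 edges. This graph has 9 edges (4 extra). Not a tree.
Diameter (longest shortest path) = 2.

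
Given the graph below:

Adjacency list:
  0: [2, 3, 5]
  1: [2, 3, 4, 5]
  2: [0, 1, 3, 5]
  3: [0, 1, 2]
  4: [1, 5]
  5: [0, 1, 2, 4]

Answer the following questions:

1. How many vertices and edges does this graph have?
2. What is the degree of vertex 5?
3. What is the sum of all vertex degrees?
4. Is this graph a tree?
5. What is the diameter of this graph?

Count: 6 vertices, 10 edges.
Vertex 5 has neighbors [0, 1, 2, 4], degree = 4.
Handshaking lemma: 2 * 10 = 20.
A tree on 6 vertices has 5 edges. This graph has 10 edges (5 extra). Not a tree.
Diameter (longest shortest path) = 2.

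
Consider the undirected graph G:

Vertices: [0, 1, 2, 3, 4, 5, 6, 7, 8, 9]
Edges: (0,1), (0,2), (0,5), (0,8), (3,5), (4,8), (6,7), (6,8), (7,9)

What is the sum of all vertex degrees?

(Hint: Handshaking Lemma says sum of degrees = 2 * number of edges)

Count edges: 9 edges.
By Handshaking Lemma: sum of degrees = 2 * 9 = 18.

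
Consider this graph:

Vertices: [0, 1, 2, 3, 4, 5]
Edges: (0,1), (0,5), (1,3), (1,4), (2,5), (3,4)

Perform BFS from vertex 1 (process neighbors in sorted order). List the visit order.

BFS from vertex 1 (neighbors processed in ascending order):
Visit order: 1, 0, 3, 4, 5, 2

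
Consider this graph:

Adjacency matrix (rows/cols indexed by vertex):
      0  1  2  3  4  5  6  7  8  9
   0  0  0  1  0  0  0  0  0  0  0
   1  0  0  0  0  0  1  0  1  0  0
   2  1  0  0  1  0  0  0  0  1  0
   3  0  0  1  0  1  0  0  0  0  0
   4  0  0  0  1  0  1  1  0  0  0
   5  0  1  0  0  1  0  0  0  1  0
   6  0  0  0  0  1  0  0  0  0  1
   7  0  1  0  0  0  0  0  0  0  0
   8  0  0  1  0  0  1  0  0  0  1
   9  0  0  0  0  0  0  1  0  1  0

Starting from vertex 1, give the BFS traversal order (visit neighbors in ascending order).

BFS from vertex 1 (neighbors processed in ascending order):
Visit order: 1, 5, 7, 4, 8, 3, 6, 2, 9, 0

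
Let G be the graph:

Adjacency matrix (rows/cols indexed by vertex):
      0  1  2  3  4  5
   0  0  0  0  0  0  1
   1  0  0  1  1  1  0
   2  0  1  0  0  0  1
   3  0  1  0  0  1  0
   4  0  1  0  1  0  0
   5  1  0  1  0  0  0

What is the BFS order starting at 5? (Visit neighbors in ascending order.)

BFS from vertex 5 (neighbors processed in ascending order):
Visit order: 5, 0, 2, 1, 3, 4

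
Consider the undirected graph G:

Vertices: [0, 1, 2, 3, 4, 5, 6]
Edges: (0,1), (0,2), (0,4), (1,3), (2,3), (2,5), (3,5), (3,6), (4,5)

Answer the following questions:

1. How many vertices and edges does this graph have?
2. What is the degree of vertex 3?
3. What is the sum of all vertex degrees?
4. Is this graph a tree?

Count: 7 vertices, 9 edges.
Vertex 3 has neighbors [1, 2, 5, 6], degree = 4.
Handshaking lemma: 2 * 9 = 18.
A tree on 7 vertices has 6 edges. This graph has 9 edges (3 extra). Not a tree.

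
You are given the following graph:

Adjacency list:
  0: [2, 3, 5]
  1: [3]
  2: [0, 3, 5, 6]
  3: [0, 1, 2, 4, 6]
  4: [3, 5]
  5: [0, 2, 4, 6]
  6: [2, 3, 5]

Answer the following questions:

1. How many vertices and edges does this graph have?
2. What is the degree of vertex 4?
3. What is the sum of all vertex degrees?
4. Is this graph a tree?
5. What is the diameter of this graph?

Count: 7 vertices, 11 edges.
Vertex 4 has neighbors [3, 5], degree = 2.
Handshaking lemma: 2 * 11 = 22.
A tree on 7 vertices has 6 edges. This graph has 11 edges (5 extra). Not a tree.
Diameter (longest shortest path) = 3.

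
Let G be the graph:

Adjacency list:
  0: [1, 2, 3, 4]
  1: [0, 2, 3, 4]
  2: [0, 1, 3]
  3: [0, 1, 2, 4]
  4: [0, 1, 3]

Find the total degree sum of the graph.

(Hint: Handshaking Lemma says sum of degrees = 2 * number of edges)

Count edges: 9 edges.
By Handshaking Lemma: sum of degrees = 2 * 9 = 18.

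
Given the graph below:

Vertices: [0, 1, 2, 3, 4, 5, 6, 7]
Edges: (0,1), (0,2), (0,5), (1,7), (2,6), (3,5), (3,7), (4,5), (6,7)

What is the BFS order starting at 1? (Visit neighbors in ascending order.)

BFS from vertex 1 (neighbors processed in ascending order):
Visit order: 1, 0, 7, 2, 5, 3, 6, 4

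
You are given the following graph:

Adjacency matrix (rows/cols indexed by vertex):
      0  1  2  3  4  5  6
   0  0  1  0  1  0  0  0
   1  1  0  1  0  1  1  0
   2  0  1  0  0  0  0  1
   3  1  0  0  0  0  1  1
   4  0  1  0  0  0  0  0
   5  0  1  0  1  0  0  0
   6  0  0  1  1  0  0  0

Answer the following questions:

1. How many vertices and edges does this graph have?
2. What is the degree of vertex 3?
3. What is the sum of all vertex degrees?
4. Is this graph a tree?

Count: 7 vertices, 8 edges.
Vertex 3 has neighbors [0, 5, 6], degree = 3.
Handshaking lemma: 2 * 8 = 16.
A tree on 7 vertices has 6 edges. This graph has 8 edges (2 extra). Not a tree.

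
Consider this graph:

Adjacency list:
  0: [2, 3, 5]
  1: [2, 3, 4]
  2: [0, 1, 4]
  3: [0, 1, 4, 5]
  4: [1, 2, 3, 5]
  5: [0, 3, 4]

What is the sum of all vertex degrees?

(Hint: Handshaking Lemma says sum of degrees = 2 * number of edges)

Count edges: 10 edges.
By Handshaking Lemma: sum of degrees = 2 * 10 = 20.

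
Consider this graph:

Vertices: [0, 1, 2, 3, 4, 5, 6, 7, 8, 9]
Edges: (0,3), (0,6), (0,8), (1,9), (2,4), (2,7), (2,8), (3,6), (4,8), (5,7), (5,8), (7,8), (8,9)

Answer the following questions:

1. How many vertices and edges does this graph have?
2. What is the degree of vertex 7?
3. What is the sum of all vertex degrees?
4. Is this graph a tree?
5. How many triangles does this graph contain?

Count: 10 vertices, 13 edges.
Vertex 7 has neighbors [2, 5, 8], degree = 3.
Handshaking lemma: 2 * 13 = 26.
A tree on 10 vertices has 9 edges. This graph has 13 edges (4 extra). Not a tree.
Number of triangles = 4.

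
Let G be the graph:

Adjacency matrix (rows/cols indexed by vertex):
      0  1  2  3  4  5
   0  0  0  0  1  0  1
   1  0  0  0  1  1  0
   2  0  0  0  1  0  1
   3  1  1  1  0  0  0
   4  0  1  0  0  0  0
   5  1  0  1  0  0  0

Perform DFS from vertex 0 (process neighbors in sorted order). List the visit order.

DFS from vertex 0 (neighbors processed in ascending order):
Visit order: 0, 3, 1, 4, 2, 5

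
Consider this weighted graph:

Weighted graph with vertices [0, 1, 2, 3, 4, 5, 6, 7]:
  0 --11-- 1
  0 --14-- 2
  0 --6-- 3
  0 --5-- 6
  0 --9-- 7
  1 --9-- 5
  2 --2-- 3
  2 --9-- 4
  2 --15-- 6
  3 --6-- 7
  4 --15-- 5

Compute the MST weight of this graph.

Applying Kruskal's algorithm (sort edges by weight, add if no cycle):
  Add (2,3) w=2
  Add (0,6) w=5
  Add (0,3) w=6
  Add (3,7) w=6
  Skip (0,7) w=9 (creates cycle)
  Add (1,5) w=9
  Add (2,4) w=9
  Add (0,1) w=11
  Skip (0,2) w=14 (creates cycle)
  Skip (2,6) w=15 (creates cycle)
  Skip (4,5) w=15 (creates cycle)
MST weight = 48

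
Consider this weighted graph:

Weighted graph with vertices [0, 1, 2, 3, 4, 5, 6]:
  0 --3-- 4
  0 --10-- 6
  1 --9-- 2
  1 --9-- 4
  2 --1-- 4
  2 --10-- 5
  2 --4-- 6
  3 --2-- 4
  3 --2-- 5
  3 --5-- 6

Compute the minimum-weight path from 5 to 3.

Using Dijkstra's algorithm from vertex 5:
Shortest path: 5 -> 3
Total weight: 2 = 2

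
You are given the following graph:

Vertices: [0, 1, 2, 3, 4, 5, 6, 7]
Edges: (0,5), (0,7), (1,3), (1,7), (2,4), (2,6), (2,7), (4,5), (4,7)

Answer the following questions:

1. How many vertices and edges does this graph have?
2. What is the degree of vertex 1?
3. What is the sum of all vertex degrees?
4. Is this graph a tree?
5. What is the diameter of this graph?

Count: 8 vertices, 9 edges.
Vertex 1 has neighbors [3, 7], degree = 2.
Handshaking lemma: 2 * 9 = 18.
A tree on 8 vertices has 7 edges. This graph has 9 edges (2 extra). Not a tree.
Diameter (longest shortest path) = 4.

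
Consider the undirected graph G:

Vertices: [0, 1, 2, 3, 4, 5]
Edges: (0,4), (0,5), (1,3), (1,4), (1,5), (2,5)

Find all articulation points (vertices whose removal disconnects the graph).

An articulation point is a vertex whose removal disconnects the graph.
Articulation points: [1, 5]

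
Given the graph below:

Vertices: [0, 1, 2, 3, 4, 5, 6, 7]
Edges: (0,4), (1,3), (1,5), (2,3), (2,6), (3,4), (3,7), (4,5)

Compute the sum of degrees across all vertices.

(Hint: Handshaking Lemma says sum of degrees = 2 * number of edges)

Count edges: 8 edges.
By Handshaking Lemma: sum of degrees = 2 * 8 = 16.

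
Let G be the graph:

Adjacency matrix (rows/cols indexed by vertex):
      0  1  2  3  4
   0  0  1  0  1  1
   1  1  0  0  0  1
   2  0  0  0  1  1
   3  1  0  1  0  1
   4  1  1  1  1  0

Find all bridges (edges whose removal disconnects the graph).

No bridges found. The graph is 2-edge-connected (no single edge removal disconnects it).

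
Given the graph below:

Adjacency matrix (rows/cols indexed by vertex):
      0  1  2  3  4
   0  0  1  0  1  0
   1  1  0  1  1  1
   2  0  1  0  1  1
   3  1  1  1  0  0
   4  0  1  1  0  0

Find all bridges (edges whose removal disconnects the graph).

No bridges found. The graph is 2-edge-connected (no single edge removal disconnects it).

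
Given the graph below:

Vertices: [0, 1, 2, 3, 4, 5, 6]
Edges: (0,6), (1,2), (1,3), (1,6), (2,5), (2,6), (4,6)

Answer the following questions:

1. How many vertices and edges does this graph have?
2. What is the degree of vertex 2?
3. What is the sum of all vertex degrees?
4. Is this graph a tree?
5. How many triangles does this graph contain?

Count: 7 vertices, 7 edges.
Vertex 2 has neighbors [1, 5, 6], degree = 3.
Handshaking lemma: 2 * 7 = 14.
A tree on 7 vertices has 6 edges. This graph has 7 edges (1 extra). Not a tree.
Number of triangles = 1.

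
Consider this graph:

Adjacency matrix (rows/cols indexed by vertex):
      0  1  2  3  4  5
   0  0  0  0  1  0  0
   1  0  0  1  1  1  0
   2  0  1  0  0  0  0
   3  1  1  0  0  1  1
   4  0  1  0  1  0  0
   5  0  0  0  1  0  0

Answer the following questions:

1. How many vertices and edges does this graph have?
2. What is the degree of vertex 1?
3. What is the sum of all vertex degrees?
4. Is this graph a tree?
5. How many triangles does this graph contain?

Count: 6 vertices, 6 edges.
Vertex 1 has neighbors [2, 3, 4], degree = 3.
Handshaking lemma: 2 * 6 = 12.
A tree on 6 vertices has 5 edges. This graph has 6 edges (1 extra). Not a tree.
Number of triangles = 1.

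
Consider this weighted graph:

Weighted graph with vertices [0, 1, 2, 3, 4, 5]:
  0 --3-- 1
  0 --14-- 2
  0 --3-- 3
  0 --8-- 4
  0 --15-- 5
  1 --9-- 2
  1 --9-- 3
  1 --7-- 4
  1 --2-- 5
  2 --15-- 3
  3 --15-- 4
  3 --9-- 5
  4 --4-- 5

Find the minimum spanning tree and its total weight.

Applying Kruskal's algorithm (sort edges by weight, add if no cycle):
  Add (1,5) w=2
  Add (0,1) w=3
  Add (0,3) w=3
  Add (4,5) w=4
  Skip (1,4) w=7 (creates cycle)
  Skip (0,4) w=8 (creates cycle)
  Add (1,2) w=9
  Skip (1,3) w=9 (creates cycle)
  Skip (3,5) w=9 (creates cycle)
  Skip (0,2) w=14 (creates cycle)
  Skip (0,5) w=15 (creates cycle)
  Skip (2,3) w=15 (creates cycle)
  Skip (3,4) w=15 (creates cycle)
MST weight = 21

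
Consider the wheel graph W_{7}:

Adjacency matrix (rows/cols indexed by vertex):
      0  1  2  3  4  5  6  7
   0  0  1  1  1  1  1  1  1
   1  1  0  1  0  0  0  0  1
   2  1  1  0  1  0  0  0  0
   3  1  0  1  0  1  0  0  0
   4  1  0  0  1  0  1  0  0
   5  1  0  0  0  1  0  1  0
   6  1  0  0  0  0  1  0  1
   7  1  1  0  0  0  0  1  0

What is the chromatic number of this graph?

W_{7} = C_{7} plus a hub adjacent to every cycle vertex.
The outer cycle needs 3 colors (odd cycle); the hub is adjacent to all of them so needs a fresh color.
Chromatic number = 3 + 1 = 4.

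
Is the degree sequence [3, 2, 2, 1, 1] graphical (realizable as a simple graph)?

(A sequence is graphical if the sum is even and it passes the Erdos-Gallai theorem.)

Sum of degrees = 9. Sum is odd, so the sequence is NOT graphical.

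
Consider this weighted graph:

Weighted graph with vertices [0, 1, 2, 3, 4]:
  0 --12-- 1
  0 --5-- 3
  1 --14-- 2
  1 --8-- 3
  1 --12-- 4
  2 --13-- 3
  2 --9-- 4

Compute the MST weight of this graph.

Applying Kruskal's algorithm (sort edges by weight, add if no cycle):
  Add (0,3) w=5
  Add (1,3) w=8
  Add (2,4) w=9
  Skip (0,1) w=12 (creates cycle)
  Add (1,4) w=12
  Skip (2,3) w=13 (creates cycle)
  Skip (1,2) w=14 (creates cycle)
MST weight = 34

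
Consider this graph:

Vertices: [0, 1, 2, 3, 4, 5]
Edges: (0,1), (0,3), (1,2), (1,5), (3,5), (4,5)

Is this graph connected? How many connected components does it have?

Checking connectivity: the graph has 1 connected component(s).
All vertices are reachable from each other. The graph IS connected.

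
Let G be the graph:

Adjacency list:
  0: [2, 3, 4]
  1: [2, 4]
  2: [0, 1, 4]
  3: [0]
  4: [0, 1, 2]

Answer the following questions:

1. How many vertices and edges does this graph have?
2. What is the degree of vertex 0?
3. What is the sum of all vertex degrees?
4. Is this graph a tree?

Count: 5 vertices, 6 edges.
Vertex 0 has neighbors [2, 3, 4], degree = 3.
Handshaking lemma: 2 * 6 = 12.
A tree on 5 vertices has 4 edges. This graph has 6 edges (2 extra). Not a tree.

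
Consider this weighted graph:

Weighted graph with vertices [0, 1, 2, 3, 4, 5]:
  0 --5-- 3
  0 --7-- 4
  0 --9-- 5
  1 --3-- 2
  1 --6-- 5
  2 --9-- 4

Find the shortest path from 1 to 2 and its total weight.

Using Dijkstra's algorithm from vertex 1:
Shortest path: 1 -> 2
Total weight: 3 = 3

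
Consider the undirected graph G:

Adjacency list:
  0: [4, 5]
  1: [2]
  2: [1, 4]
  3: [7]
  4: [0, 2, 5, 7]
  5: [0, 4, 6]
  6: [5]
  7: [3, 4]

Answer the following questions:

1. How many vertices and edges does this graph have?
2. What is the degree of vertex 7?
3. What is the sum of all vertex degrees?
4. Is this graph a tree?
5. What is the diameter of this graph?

Count: 8 vertices, 8 edges.
Vertex 7 has neighbors [3, 4], degree = 2.
Handshaking lemma: 2 * 8 = 16.
A tree on 8 vertices has 7 edges. This graph has 8 edges (1 extra). Not a tree.
Diameter (longest shortest path) = 4.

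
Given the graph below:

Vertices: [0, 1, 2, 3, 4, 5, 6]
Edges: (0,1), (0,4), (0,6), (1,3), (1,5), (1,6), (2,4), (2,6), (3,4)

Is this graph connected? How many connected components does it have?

Checking connectivity: the graph has 1 connected component(s).
All vertices are reachable from each other. The graph IS connected.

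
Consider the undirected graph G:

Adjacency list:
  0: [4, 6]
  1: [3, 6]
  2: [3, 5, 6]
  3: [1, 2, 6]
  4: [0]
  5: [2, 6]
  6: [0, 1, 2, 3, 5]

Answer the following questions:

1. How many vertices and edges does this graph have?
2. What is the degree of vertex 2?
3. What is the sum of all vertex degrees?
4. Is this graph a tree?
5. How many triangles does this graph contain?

Count: 7 vertices, 9 edges.
Vertex 2 has neighbors [3, 5, 6], degree = 3.
Handshaking lemma: 2 * 9 = 18.
A tree on 7 vertices has 6 edges. This graph has 9 edges (3 extra). Not a tree.
Number of triangles = 3.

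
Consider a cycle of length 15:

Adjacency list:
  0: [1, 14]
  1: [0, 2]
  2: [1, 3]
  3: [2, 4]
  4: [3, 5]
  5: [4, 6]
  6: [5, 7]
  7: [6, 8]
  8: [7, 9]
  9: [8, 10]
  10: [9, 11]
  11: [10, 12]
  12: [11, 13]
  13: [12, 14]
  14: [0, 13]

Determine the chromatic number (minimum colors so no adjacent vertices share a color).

This is an odd cycle (C_15). Odd cycles are not bipartite (any 2-coloring forces two adjacent vertices to match), and 3 colors suffice.
Chromatic number = 3.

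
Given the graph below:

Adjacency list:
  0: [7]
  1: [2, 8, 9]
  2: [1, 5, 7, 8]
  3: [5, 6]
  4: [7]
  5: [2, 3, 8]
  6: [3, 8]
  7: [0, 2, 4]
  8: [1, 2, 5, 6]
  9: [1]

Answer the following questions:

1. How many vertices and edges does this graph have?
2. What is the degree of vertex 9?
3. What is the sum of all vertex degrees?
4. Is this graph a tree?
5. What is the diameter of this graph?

Count: 10 vertices, 12 edges.
Vertex 9 has neighbors [1], degree = 1.
Handshaking lemma: 2 * 12 = 24.
A tree on 10 vertices has 9 edges. This graph has 12 edges (3 extra). Not a tree.
Diameter (longest shortest path) = 4.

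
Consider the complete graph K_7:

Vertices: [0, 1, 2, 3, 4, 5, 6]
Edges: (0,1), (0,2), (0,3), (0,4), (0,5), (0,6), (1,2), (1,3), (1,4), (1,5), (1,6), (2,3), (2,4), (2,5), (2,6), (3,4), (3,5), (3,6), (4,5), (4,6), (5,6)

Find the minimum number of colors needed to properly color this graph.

In K_7, every vertex is adjacent to every other vertex.
Each vertex needs a unique color.
Chromatic number = 7.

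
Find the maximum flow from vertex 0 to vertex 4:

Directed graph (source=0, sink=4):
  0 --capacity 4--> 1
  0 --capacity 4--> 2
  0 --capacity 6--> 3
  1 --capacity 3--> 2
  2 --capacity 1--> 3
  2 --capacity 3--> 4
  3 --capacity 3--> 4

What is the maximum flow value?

Computing max flow:
  Flow on (0->1): 3/4
  Flow on (0->2): 1/4
  Flow on (0->3): 2/6
  Flow on (1->2): 3/3
  Flow on (2->3): 1/1
  Flow on (2->4): 3/3
  Flow on (3->4): 3/3
Maximum flow = 6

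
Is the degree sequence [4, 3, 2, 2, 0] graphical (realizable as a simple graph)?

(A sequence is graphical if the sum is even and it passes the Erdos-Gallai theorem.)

Sum of degrees = 11. Sum is odd, so the sequence is NOT graphical.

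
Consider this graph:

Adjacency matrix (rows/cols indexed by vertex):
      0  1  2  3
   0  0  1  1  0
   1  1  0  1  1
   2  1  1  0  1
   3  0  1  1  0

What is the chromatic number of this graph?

The graph has a maximum clique of size 3 (lower bound on chromatic number).
A valid 3-coloring: {0: 2, 1: 0, 2: 1, 3: 2}.
Chromatic number = 3.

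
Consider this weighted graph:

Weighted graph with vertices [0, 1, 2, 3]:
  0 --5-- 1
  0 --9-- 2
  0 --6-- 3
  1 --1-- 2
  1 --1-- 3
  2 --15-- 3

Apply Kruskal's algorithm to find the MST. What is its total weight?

Applying Kruskal's algorithm (sort edges by weight, add if no cycle):
  Add (1,2) w=1
  Add (1,3) w=1
  Add (0,1) w=5
  Skip (0,3) w=6 (creates cycle)
  Skip (0,2) w=9 (creates cycle)
  Skip (2,3) w=15 (creates cycle)
MST weight = 7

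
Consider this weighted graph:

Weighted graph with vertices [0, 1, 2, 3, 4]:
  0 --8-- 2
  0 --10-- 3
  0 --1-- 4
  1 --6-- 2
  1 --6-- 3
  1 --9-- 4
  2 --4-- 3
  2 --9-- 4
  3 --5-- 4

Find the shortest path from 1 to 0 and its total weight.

Using Dijkstra's algorithm from vertex 1:
Shortest path: 1 -> 4 -> 0
Total weight: 9 + 1 = 10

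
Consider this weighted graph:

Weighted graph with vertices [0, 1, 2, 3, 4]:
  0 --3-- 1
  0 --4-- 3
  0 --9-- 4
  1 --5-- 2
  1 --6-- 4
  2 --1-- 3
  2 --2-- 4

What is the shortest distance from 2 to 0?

Using Dijkstra's algorithm from vertex 2:
Shortest path: 2 -> 3 -> 0
Total weight: 1 + 4 = 5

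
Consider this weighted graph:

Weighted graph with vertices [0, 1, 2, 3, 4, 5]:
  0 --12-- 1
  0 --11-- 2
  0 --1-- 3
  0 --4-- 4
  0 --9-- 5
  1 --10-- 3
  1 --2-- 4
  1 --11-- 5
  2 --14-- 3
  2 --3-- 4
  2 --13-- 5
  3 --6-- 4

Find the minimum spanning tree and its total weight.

Applying Kruskal's algorithm (sort edges by weight, add if no cycle):
  Add (0,3) w=1
  Add (1,4) w=2
  Add (2,4) w=3
  Add (0,4) w=4
  Skip (3,4) w=6 (creates cycle)
  Add (0,5) w=9
  Skip (1,3) w=10 (creates cycle)
  Skip (0,2) w=11 (creates cycle)
  Skip (1,5) w=11 (creates cycle)
  Skip (0,1) w=12 (creates cycle)
  Skip (2,5) w=13 (creates cycle)
  Skip (2,3) w=14 (creates cycle)
MST weight = 19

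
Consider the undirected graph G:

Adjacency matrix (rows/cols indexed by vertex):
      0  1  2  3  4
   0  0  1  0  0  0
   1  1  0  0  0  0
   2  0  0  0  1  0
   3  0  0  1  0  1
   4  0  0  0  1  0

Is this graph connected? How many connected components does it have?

Checking connectivity: the graph has 2 connected component(s).
Components: [[0, 1], [2, 3, 4]]. The graph is NOT connected.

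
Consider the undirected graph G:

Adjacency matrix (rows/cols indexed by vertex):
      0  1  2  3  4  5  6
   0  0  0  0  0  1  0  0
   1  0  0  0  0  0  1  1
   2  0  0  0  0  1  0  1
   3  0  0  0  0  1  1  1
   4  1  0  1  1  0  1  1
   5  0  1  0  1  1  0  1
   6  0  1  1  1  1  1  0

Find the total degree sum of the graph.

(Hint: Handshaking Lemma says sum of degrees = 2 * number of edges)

Count edges: 11 edges.
By Handshaking Lemma: sum of degrees = 2 * 11 = 22.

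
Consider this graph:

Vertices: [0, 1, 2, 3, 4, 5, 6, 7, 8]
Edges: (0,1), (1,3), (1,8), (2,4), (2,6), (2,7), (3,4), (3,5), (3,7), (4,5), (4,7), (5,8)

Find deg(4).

Vertex 4 has neighbors [2, 3, 5, 7], so deg(4) = 4.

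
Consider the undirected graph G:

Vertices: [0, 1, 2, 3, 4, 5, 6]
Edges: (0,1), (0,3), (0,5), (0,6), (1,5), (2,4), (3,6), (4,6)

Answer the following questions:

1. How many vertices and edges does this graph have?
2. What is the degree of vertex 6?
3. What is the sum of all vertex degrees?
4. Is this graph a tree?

Count: 7 vertices, 8 edges.
Vertex 6 has neighbors [0, 3, 4], degree = 3.
Handshaking lemma: 2 * 8 = 16.
A tree on 7 vertices has 6 edges. This graph has 8 edges (2 extra). Not a tree.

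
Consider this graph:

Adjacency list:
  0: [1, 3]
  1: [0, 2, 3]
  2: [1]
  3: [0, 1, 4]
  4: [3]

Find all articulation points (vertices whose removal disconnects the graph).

An articulation point is a vertex whose removal disconnects the graph.
Articulation points: [1, 3]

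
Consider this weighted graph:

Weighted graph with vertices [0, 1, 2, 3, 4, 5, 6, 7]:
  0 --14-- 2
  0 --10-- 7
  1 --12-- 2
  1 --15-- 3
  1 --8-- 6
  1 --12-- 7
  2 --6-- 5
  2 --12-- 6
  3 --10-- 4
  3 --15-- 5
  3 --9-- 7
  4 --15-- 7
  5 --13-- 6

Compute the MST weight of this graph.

Applying Kruskal's algorithm (sort edges by weight, add if no cycle):
  Add (2,5) w=6
  Add (1,6) w=8
  Add (3,7) w=9
  Add (0,7) w=10
  Add (3,4) w=10
  Add (1,2) w=12
  Add (1,7) w=12
  Skip (2,6) w=12 (creates cycle)
  Skip (5,6) w=13 (creates cycle)
  Skip (0,2) w=14 (creates cycle)
  Skip (1,3) w=15 (creates cycle)
  Skip (3,5) w=15 (creates cycle)
  Skip (4,7) w=15 (creates cycle)
MST weight = 67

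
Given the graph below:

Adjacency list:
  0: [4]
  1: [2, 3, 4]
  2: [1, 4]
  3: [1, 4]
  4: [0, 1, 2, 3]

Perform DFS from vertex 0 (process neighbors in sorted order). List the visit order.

DFS from vertex 0 (neighbors processed in ascending order):
Visit order: 0, 4, 1, 2, 3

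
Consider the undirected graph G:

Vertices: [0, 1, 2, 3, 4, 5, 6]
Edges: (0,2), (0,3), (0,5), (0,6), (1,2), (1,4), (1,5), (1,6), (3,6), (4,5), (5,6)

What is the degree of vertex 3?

Vertex 3 has neighbors [0, 6], so deg(3) = 2.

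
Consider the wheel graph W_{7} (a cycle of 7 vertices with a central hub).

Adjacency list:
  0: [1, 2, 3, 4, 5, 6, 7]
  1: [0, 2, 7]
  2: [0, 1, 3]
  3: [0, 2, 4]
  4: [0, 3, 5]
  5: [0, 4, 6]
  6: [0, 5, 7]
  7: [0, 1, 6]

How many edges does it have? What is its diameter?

Wheel graph W_{7}: 7 cycle edges + 7 spoke edges = 14 edges.
The hub is distance 1 from all cycle vertices. Max distance between cycle vertices through hub is 2.
Diameter = 2.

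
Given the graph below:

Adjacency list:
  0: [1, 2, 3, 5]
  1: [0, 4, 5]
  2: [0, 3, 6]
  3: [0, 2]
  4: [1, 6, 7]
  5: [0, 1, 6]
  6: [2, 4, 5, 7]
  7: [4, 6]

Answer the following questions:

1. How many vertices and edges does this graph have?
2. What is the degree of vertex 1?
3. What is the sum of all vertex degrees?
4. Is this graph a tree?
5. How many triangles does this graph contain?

Count: 8 vertices, 12 edges.
Vertex 1 has neighbors [0, 4, 5], degree = 3.
Handshaking lemma: 2 * 12 = 24.
A tree on 8 vertices has 7 edges. This graph has 12 edges (5 extra). Not a tree.
Number of triangles = 3.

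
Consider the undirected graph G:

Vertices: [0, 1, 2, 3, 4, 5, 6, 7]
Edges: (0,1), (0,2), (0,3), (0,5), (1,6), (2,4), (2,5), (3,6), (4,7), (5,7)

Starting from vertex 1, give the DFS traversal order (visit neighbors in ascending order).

DFS from vertex 1 (neighbors processed in ascending order):
Visit order: 1, 0, 2, 4, 7, 5, 3, 6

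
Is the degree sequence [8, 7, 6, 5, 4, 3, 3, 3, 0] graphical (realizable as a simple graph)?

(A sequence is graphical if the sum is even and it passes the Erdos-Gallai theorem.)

Sum of degrees = 39. Sum is odd, so the sequence is NOT graphical.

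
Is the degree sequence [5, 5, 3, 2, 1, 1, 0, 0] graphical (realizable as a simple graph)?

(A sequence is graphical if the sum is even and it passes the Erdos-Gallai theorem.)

Sum of degrees = 17. Sum is odd, so the sequence is NOT graphical.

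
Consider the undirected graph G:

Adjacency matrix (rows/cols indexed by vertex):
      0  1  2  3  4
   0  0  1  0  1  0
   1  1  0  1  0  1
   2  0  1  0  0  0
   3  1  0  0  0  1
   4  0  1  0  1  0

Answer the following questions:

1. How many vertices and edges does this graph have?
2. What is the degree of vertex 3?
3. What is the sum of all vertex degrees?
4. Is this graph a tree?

Count: 5 vertices, 5 edges.
Vertex 3 has neighbors [0, 4], degree = 2.
Handshaking lemma: 2 * 5 = 10.
A tree on 5 vertices has 4 edges. This graph has 5 edges (1 extra). Not a tree.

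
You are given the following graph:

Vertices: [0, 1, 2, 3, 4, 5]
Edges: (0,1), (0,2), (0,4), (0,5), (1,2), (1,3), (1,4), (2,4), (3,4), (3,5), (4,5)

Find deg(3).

Vertex 3 has neighbors [1, 4, 5], so deg(3) = 3.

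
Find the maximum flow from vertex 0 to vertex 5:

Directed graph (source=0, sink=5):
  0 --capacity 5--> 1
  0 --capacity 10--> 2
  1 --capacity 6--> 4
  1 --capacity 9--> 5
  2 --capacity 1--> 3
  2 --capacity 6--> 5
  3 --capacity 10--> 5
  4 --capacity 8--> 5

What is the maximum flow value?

Computing max flow:
  Flow on (0->1): 5/5
  Flow on (0->2): 7/10
  Flow on (1->5): 5/9
  Flow on (2->3): 1/1
  Flow on (2->5): 6/6
  Flow on (3->5): 1/10
Maximum flow = 12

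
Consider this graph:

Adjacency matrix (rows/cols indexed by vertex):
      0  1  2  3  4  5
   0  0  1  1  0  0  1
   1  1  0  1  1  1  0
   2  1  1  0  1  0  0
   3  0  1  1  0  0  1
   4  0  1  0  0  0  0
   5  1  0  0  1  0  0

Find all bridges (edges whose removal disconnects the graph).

A bridge is an edge whose removal increases the number of connected components.
Bridges found: (1,4)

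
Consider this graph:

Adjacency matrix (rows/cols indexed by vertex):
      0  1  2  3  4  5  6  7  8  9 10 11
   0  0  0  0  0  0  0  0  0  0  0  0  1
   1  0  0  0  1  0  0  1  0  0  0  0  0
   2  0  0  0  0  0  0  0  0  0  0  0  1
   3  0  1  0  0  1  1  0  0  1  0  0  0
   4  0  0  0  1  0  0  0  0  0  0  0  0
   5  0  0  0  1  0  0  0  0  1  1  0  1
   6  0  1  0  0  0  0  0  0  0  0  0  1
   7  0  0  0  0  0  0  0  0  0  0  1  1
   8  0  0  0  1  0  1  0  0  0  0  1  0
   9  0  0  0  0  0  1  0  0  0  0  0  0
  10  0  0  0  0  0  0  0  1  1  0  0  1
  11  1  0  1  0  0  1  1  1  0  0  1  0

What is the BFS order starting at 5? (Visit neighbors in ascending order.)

BFS from vertex 5 (neighbors processed in ascending order):
Visit order: 5, 3, 8, 9, 11, 1, 4, 10, 0, 2, 6, 7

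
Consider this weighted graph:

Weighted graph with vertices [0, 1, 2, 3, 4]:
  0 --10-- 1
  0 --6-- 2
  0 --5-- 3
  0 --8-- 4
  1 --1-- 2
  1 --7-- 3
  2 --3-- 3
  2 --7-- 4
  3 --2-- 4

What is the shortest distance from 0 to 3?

Using Dijkstra's algorithm from vertex 0:
Shortest path: 0 -> 3
Total weight: 5 = 5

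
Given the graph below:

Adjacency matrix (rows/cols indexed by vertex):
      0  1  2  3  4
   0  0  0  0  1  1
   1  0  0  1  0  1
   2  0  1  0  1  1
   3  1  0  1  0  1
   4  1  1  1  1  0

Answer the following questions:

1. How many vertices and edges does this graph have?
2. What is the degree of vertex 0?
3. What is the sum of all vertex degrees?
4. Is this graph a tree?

Count: 5 vertices, 7 edges.
Vertex 0 has neighbors [3, 4], degree = 2.
Handshaking lemma: 2 * 7 = 14.
A tree on 5 vertices has 4 edges. This graph has 7 edges (3 extra). Not a tree.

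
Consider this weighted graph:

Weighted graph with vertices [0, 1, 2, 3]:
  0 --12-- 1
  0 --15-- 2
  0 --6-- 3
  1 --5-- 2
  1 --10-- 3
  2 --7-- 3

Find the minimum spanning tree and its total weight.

Applying Kruskal's algorithm (sort edges by weight, add if no cycle):
  Add (1,2) w=5
  Add (0,3) w=6
  Add (2,3) w=7
  Skip (1,3) w=10 (creates cycle)
  Skip (0,1) w=12 (creates cycle)
  Skip (0,2) w=15 (creates cycle)
MST weight = 18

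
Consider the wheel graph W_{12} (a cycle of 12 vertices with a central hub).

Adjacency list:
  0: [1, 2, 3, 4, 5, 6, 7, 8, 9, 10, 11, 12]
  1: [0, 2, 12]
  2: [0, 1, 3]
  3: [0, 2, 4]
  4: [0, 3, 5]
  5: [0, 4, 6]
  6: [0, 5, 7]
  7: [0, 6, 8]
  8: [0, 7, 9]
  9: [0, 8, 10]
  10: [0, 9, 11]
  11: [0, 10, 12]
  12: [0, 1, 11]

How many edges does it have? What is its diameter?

Wheel graph W_{12}: 12 cycle edges + 12 spoke edges = 24 edges.
The hub is distance 1 from all cycle vertices. Max distance between cycle vertices through hub is 2.
Diameter = 2.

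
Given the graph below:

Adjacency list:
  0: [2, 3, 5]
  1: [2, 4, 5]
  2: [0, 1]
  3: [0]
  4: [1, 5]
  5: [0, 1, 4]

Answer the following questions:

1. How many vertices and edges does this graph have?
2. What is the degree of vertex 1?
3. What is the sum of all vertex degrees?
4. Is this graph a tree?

Count: 6 vertices, 7 edges.
Vertex 1 has neighbors [2, 4, 5], degree = 3.
Handshaking lemma: 2 * 7 = 14.
A tree on 6 vertices has 5 edges. This graph has 7 edges (2 extra). Not a tree.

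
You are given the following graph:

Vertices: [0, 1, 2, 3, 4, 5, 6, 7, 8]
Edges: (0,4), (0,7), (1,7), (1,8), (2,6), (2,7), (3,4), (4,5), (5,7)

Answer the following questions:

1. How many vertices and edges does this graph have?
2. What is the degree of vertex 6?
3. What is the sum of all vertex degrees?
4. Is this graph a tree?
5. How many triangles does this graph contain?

Count: 9 vertices, 9 edges.
Vertex 6 has neighbors [2], degree = 1.
Handshaking lemma: 2 * 9 = 18.
A tree on 9 vertices has 8 edges. This graph has 9 edges (1 extra). Not a tree.
Number of triangles = 0.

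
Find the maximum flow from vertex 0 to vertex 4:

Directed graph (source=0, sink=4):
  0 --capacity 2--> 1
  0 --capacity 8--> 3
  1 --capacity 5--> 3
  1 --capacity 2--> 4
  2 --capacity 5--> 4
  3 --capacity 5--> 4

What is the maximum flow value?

Computing max flow:
  Flow on (0->1): 2/2
  Flow on (0->3): 5/8
  Flow on (1->4): 2/2
  Flow on (3->4): 5/5
Maximum flow = 7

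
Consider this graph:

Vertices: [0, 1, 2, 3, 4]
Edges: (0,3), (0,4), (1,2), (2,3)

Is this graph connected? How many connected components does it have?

Checking connectivity: the graph has 1 connected component(s).
All vertices are reachable from each other. The graph IS connected.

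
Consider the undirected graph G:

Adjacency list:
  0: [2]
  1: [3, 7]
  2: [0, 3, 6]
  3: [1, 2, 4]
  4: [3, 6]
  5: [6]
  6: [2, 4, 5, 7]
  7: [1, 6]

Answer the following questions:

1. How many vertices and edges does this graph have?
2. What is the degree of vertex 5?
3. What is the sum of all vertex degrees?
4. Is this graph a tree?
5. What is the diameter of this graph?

Count: 8 vertices, 9 edges.
Vertex 5 has neighbors [6], degree = 1.
Handshaking lemma: 2 * 9 = 18.
A tree on 8 vertices has 7 edges. This graph has 9 edges (2 extra). Not a tree.
Diameter (longest shortest path) = 3.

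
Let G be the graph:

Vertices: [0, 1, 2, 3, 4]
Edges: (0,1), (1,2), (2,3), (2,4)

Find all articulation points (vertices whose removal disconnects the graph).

An articulation point is a vertex whose removal disconnects the graph.
Articulation points: [1, 2]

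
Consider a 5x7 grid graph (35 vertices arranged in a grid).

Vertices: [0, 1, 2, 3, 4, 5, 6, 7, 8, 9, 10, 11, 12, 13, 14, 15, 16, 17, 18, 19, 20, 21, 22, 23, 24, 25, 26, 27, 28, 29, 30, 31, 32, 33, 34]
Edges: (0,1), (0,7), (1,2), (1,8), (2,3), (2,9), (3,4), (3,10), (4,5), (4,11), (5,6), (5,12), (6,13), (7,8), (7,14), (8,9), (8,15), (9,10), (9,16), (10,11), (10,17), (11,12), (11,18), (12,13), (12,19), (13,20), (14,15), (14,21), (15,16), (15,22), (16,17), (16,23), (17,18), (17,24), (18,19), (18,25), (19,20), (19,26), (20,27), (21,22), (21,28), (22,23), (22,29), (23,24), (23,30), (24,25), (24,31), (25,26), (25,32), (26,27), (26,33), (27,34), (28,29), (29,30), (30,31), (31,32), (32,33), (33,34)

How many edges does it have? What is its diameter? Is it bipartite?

A 5x7 grid has 28 vertical edges and 30 horizontal edges.
Total edges = 28 + 30 = 58.
Diameter = (5-1) + (7-1) = 10 (corner to opposite corner).
Grid graphs are bipartite (checkerboard coloring).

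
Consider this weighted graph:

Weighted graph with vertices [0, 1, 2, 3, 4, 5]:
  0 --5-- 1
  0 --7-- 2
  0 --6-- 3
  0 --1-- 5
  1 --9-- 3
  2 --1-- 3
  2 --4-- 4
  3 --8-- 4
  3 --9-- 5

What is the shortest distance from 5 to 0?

Using Dijkstra's algorithm from vertex 5:
Shortest path: 5 -> 0
Total weight: 1 = 1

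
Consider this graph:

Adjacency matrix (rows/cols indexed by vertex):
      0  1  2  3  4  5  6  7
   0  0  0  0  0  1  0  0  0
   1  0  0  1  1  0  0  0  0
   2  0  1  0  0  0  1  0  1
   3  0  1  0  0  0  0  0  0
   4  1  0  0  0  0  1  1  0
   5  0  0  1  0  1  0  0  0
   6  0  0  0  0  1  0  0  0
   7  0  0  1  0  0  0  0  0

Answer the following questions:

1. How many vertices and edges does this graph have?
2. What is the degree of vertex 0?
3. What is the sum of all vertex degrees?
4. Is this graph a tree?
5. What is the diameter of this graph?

Count: 8 vertices, 7 edges.
Vertex 0 has neighbors [4], degree = 1.
Handshaking lemma: 2 * 7 = 14.
A graph is a tree iff it is connected and has exactly n-1 edges. This graph is connected (all 8 vertices in one component) and has 8-1 = 7 edges. It is a tree.
Diameter (longest shortest path) = 5.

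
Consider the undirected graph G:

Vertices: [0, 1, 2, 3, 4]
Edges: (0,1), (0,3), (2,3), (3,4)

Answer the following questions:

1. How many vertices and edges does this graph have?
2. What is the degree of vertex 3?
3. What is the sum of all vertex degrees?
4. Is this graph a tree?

Count: 5 vertices, 4 edges.
Vertex 3 has neighbors [0, 2, 4], degree = 3.
Handshaking lemma: 2 * 4 = 8.
A graph is a tree iff it is connected and has exactly n-1 edges. This graph is connected (all 5 vertices in one component) and has 5-1 = 4 edges. It is a tree.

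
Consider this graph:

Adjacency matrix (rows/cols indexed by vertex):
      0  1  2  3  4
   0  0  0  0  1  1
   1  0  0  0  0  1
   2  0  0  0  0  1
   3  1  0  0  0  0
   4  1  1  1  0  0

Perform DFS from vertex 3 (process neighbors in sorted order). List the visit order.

DFS from vertex 3 (neighbors processed in ascending order):
Visit order: 3, 0, 4, 1, 2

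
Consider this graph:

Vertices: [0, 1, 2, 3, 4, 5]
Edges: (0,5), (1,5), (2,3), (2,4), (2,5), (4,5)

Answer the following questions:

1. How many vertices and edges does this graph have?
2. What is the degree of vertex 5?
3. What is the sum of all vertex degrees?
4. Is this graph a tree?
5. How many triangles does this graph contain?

Count: 6 vertices, 6 edges.
Vertex 5 has neighbors [0, 1, 2, 4], degree = 4.
Handshaking lemma: 2 * 6 = 12.
A tree on 6 vertices has 5 edges. This graph has 6 edges (1 extra). Not a tree.
Number of triangles = 1.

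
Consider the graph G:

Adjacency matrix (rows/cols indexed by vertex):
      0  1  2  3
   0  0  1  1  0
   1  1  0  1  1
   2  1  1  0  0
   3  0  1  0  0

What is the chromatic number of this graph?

The graph has a maximum clique of size 3 (lower bound on chromatic number).
A valid 3-coloring: {0: 1, 1: 0, 2: 2, 3: 1}.
Chromatic number = 3.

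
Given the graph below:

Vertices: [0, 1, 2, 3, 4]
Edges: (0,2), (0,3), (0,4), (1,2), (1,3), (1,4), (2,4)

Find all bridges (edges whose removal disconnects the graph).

No bridges found. The graph is 2-edge-connected (no single edge removal disconnects it).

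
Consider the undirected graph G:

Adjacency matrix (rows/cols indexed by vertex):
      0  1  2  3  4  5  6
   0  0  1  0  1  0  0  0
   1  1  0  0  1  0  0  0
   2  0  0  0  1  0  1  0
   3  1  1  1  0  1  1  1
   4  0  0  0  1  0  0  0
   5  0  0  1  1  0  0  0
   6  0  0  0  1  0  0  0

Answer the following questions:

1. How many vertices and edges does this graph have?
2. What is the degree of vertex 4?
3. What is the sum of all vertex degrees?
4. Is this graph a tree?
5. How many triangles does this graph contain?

Count: 7 vertices, 8 edges.
Vertex 4 has neighbors [3], degree = 1.
Handshaking lemma: 2 * 8 = 16.
A tree on 7 vertices has 6 edges. This graph has 8 edges (2 extra). Not a tree.
Number of triangles = 2.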